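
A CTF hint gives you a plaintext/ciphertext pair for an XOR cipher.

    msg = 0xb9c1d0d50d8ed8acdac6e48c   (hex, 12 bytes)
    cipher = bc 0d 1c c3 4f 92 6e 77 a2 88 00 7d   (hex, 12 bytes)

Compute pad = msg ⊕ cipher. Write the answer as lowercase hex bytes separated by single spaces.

Since cipher = msg ⊕ pad, XORing both sides with msg gives pad = msg ⊕ cipher.
b9 ⊕ bc = 05
c1 ⊕ 0d = cc
d0 ⊕ 1c = cc
d5 ⊕ c3 = 16
0d ⊕ 4f = 42
8e ⊕ 92 = 1c
d8 ⊕ 6e = b6
ac ⊕ 77 = db
da ⊕ a2 = 78
c6 ⊕ 88 = 4e
e4 ⊕ 00 = e4
8c ⊕ 7d = f1

05 cc cc 16 42 1c b6 db 78 4e e4 f1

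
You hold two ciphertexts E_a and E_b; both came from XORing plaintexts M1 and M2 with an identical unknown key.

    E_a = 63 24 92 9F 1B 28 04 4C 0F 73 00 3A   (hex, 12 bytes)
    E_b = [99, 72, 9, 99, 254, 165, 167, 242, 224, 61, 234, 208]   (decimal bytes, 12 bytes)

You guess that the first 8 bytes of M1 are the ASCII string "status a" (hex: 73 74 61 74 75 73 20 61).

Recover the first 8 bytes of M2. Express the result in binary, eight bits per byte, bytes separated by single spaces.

01110011 00011000 11111010 10001000 10010000 11111110 10000011 11011111

First, E_a ⊕ E_b = (M1 ⊕ K) ⊕ (M2 ⊕ K) = M1 ⊕ M2, so the key drops out. Then M2 = (M1 ⊕ M2) ⊕ M1 over the first 8 bytes.
byte 0: (63 ^ 63) ^ 73 = 00 ^ 73 = 73
byte 1: (24 ^ 48) ^ 74 = 6c ^ 74 = 18
byte 2: (92 ^ 09) ^ 61 = 9b ^ 61 = fa
byte 3: (9f ^ 63) ^ 74 = fc ^ 74 = 88
byte 4: (1b ^ fe) ^ 75 = e5 ^ 75 = 90
byte 5: (28 ^ a5) ^ 73 = 8d ^ 73 = fe
byte 6: (04 ^ a7) ^ 20 = a3 ^ 20 = 83
byte 7: (4c ^ f2) ^ 61 = be ^ 61 = df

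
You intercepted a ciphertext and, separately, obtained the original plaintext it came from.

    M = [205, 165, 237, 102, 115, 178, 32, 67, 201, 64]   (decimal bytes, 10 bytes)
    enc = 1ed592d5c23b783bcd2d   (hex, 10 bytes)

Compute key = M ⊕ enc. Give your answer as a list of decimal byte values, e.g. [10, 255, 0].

Since enc = M ⊕ key, XORing both sides with M gives key = M ⊕ enc.
byte 0: cd ⊕ 1e = d3
byte 1: a5 ⊕ d5 = 70
byte 2: ed ⊕ 92 = 7f
byte 3: 66 ⊕ d5 = b3
byte 4: 73 ⊕ c2 = b1
byte 5: b2 ⊕ 3b = 89
byte 6: 20 ⊕ 78 = 58
byte 7: 43 ⊕ 3b = 78
byte 8: c9 ⊕ cd = 04
byte 9: 40 ⊕ 2d = 6d

[211, 112, 127, 179, 177, 137, 88, 120, 4, 109]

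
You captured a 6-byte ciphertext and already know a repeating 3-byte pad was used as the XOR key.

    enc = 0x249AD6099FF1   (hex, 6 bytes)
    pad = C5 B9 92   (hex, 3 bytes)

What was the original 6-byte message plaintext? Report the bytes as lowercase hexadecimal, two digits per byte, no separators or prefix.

The 3-byte key repeats, so the effective keystream is c5 b9 92 c5 b9 92.
byte 0: 24 ⊕ c5 = e1
byte 1: 9a ⊕ b9 = 23
byte 2: d6 ⊕ 92 = 44
byte 3: 09 ⊕ c5 = cc
byte 4: 9f ⊕ b9 = 26
byte 5: f1 ⊕ 92 = 63

e12344cc2663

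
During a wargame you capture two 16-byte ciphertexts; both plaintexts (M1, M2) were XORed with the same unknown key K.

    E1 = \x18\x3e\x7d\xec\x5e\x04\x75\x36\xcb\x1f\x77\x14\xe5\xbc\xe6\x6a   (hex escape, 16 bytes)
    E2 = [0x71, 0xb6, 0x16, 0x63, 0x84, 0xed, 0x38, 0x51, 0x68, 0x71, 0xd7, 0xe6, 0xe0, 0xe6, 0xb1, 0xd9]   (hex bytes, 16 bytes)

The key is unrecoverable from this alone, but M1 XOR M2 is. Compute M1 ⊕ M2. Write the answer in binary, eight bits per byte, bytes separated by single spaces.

01101001 10001000 01101011 10001111 11011010 11101001 01001101 01100111 10100011 01101110 10100000 11110010 00000101 01011010 01010111 10110011

E1 ⊕ E2 = (M1 ⊕ K) ⊕ (M2 ⊕ K) = M1 ⊕ M2 — the shared key cancels under XOR.
00011000 ^ 01110001 = 01101001
00111110 ^ 10110110 = 10001000
01111101 ^ 00010110 = 01101011
11101100 ^ 01100011 = 10001111
01011110 ^ 10000100 = 11011010
00000100 ^ 11101101 = 11101001
01110101 ^ 00111000 = 01001101
00110110 ^ 01010001 = 01100111
11001011 ^ 01101000 = 10100011
00011111 ^ 01110001 = 01101110
01110111 ^ 11010111 = 10100000
00010100 ^ 11100110 = 11110010
11100101 ^ 11100000 = 00000101
10111100 ^ 11100110 = 01011010
11100110 ^ 10110001 = 01010111
01101010 ^ 11011001 = 10110011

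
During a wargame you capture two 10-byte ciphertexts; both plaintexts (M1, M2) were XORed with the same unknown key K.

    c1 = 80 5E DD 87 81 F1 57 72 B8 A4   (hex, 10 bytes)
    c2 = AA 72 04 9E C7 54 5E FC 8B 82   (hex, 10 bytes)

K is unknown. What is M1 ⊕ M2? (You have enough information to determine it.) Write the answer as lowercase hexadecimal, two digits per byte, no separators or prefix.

c1 ⊕ c2 = (M1 ⊕ K) ⊕ (M2 ⊕ K) = M1 ⊕ M2 — the shared key cancels under XOR.
80 ⊕ aa = 2a
5e ⊕ 72 = 2c
dd ⊕ 04 = d9
87 ⊕ 9e = 19
81 ⊕ c7 = 46
f1 ⊕ 54 = a5
57 ⊕ 5e = 09
72 ⊕ fc = 8e
b8 ⊕ 8b = 33
a4 ⊕ 82 = 26

2a2cd91946a5098e3326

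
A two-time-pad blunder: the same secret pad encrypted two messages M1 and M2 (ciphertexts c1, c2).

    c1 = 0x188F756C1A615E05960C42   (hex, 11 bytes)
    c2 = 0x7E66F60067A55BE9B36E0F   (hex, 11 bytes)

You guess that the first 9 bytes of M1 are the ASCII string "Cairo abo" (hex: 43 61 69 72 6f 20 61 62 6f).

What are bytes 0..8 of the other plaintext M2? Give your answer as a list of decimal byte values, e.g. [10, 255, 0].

First, c1 ⊕ c2 = (M1 ⊕ K) ⊕ (M2 ⊕ K) = M1 ⊕ M2, so the key drops out. Then M2 = (M1 ⊕ M2) ⊕ M1 over the first 9 bytes.
byte 0: (18 XOR 7e) XOR 43 = 66 XOR 43 = 25
byte 1: (8f XOR 66) XOR 61 = e9 XOR 61 = 88
byte 2: (75 XOR f6) XOR 69 = 83 XOR 69 = ea
byte 3: (6c XOR 00) XOR 72 = 6c XOR 72 = 1e
byte 4: (1a XOR 67) XOR 6f = 7d XOR 6f = 12
byte 5: (61 XOR a5) XOR 20 = c4 XOR 20 = e4
byte 6: (5e XOR 5b) XOR 61 = 05 XOR 61 = 64
byte 7: (05 XOR e9) XOR 62 = ec XOR 62 = 8e
byte 8: (96 XOR b3) XOR 6f = 25 XOR 6f = 4a

[37, 136, 234, 30, 18, 228, 100, 142, 74]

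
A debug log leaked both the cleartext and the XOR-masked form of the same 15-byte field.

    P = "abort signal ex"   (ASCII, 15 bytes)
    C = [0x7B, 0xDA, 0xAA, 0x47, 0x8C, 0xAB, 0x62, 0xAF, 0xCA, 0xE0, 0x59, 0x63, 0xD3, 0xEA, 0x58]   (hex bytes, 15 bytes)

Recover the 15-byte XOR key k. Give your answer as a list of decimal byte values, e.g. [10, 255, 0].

Since C = P ⊕ k, XORing both sides with P gives k = P ⊕ C.
byte 0: 61 ^ 7b = 1a
byte 1: 62 ^ da = b8
byte 2: 6f ^ aa = c5
byte 3: 72 ^ 47 = 35
byte 4: 74 ^ 8c = f8
byte 5: 20 ^ ab = 8b
byte 6: 73 ^ 62 = 11
byte 7: 69 ^ af = c6
byte 8: 67 ^ ca = ad
byte 9: 6e ^ e0 = 8e
byte 10: 61 ^ 59 = 38
byte 11: 6c ^ 63 = 0f
byte 12: 20 ^ d3 = f3
byte 13: 65 ^ ea = 8f
byte 14: 78 ^ 58 = 20

[26, 184, 197, 53, 248, 139, 17, 198, 173, 142, 56, 15, 243, 143, 32]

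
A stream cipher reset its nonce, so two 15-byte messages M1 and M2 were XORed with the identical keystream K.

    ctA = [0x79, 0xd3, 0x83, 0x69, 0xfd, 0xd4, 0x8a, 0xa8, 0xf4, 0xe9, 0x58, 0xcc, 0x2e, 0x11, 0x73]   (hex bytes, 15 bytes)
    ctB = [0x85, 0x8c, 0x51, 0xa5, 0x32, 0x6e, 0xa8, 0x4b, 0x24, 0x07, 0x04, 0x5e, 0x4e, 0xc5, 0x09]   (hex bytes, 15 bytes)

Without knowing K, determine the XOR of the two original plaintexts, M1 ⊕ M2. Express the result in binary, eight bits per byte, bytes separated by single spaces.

ctA ⊕ ctB = (M1 ⊕ K) ⊕ (M2 ⊕ K) = M1 ⊕ M2 — the shared key cancels under XOR.
byte 0: 79 XOR 85 = fc
byte 1: d3 XOR 8c = 5f
byte 2: 83 XOR 51 = d2
byte 3: 69 XOR a5 = cc
byte 4: fd XOR 32 = cf
byte 5: d4 XOR 6e = ba
byte 6: 8a XOR a8 = 22
byte 7: a8 XOR 4b = e3
byte 8: f4 XOR 24 = d0
byte 9: e9 XOR 07 = ee
byte 10: 58 XOR 04 = 5c
byte 11: cc XOR 5e = 92
byte 12: 2e XOR 4e = 60
byte 13: 11 XOR c5 = d4
byte 14: 73 XOR 09 = 7a

11111100 01011111 11010010 11001100 11001111 10111010 00100010 11100011 11010000 11101110 01011100 10010010 01100000 11010100 01111010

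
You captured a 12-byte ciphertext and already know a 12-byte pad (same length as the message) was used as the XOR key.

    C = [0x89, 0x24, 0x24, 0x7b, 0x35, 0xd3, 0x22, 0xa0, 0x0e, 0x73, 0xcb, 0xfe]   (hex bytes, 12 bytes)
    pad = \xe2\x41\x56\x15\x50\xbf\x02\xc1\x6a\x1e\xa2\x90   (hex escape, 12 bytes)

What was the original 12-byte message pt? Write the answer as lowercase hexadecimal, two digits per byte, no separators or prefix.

XOR is its own inverse, so applying the key byte-wise gives the result directly.
byte 0: 89 XOR e2 = 6b
byte 1: 24 XOR 41 = 65
byte 2: 24 XOR 56 = 72
byte 3: 7b XOR 15 = 6e
byte 4: 35 XOR 50 = 65
byte 5: d3 XOR bf = 6c
byte 6: 22 XOR 02 = 20
byte 7: a0 XOR c1 = 61
byte 8: 0e XOR 6a = 64
byte 9: 73 XOR 1e = 6d
byte 10: cb XOR a2 = 69
byte 11: fe XOR 90 = 6e

6b65726e656c2061646d696e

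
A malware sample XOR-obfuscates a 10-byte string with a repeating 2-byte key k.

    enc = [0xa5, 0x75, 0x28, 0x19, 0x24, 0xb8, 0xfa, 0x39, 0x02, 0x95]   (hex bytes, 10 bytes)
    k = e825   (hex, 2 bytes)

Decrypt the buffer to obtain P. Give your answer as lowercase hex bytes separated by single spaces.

The 2-byte key repeats, so the effective keystream is e8 25 e8 25 e8 25 e8 25 e8 25.
byte 0: 10100101 ⊕ 11101000 = 01001101
byte 1: 01110101 ⊕ 00100101 = 01010000
byte 2: 00101000 ⊕ 11101000 = 11000000
byte 3: 00011001 ⊕ 00100101 = 00111100
byte 4: 00100100 ⊕ 11101000 = 11001100
byte 5: 10111000 ⊕ 00100101 = 10011101
byte 6: 11111010 ⊕ 11101000 = 00010010
byte 7: 00111001 ⊕ 00100101 = 00011100
byte 8: 00000010 ⊕ 11101000 = 11101010
byte 9: 10010101 ⊕ 00100101 = 10110000

4d 50 c0 3c cc 9d 12 1c ea b0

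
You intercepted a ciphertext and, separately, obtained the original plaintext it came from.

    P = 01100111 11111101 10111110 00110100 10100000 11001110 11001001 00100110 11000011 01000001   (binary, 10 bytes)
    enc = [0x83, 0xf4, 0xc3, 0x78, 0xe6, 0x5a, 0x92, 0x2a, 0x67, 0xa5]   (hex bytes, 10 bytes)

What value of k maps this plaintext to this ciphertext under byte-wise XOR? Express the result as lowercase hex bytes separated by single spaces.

e4 09 7d 4c 46 94 5b 0c a4 e4

Since enc = P ⊕ k, XORing both sides with P gives k = P ⊕ enc.
67 XOR 83 = e4
fd XOR f4 = 09
be XOR c3 = 7d
34 XOR 78 = 4c
a0 XOR e6 = 46
ce XOR 5a = 94
c9 XOR 92 = 5b
26 XOR 2a = 0c
c3 XOR 67 = a4
41 XOR a5 = e4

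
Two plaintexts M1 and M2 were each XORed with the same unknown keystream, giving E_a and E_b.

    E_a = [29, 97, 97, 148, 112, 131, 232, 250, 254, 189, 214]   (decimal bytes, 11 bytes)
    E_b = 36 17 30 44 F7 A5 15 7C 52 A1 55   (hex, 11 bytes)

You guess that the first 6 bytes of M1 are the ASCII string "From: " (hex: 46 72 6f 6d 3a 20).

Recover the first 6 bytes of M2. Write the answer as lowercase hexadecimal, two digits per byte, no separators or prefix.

6d043ebdbd06

First, E_a ⊕ E_b = (M1 ⊕ K) ⊕ (M2 ⊕ K) = M1 ⊕ M2, so the key drops out. Then M2 = (M1 ⊕ M2) ⊕ M1 over the first 6 bytes.
byte 0: (1d xor 36) xor 46 = 2b xor 46 = 6d
byte 1: (61 xor 17) xor 72 = 76 xor 72 = 04
byte 2: (61 xor 30) xor 6f = 51 xor 6f = 3e
byte 3: (94 xor 44) xor 6d = d0 xor 6d = bd
byte 4: (70 xor f7) xor 3a = 87 xor 3a = bd
byte 5: (83 xor a5) xor 20 = 26 xor 20 = 06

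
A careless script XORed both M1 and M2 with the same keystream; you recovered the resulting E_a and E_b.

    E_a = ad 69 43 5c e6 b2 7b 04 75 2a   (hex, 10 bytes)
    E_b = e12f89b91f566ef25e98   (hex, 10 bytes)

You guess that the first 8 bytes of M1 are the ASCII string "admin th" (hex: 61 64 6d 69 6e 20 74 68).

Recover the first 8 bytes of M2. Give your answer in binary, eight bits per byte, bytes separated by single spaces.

00101101 00100010 10100111 10001100 10010111 11000100 01100001 10011110

First, E_a ⊕ E_b = (M1 ⊕ K) ⊕ (M2 ⊕ K) = M1 ⊕ M2, so the key drops out. Then M2 = (M1 ⊕ M2) ⊕ M1 over the first 8 bytes.
byte 0: (ad XOR e1) XOR 61 = 4c XOR 61 = 2d
byte 1: (69 XOR 2f) XOR 64 = 46 XOR 64 = 22
byte 2: (43 XOR 89) XOR 6d = ca XOR 6d = a7
byte 3: (5c XOR b9) XOR 69 = e5 XOR 69 = 8c
byte 4: (e6 XOR 1f) XOR 6e = f9 XOR 6e = 97
byte 5: (b2 XOR 56) XOR 20 = e4 XOR 20 = c4
byte 6: (7b XOR 6e) XOR 74 = 15 XOR 74 = 61
byte 7: (04 XOR f2) XOR 68 = f6 XOR 68 = 9e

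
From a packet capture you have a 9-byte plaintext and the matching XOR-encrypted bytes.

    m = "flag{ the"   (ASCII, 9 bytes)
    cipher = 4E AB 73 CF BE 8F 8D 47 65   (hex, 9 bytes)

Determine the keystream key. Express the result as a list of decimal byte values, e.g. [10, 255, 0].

Since cipher = m ⊕ key, XORing both sides with m gives key = m ⊕ cipher.
byte 0: 66 ^ 4e = 28
byte 1: 6c ^ ab = c7
byte 2: 61 ^ 73 = 12
byte 3: 67 ^ cf = a8
byte 4: 7b ^ be = c5
byte 5: 20 ^ 8f = af
byte 6: 74 ^ 8d = f9
byte 7: 68 ^ 47 = 2f
byte 8: 65 ^ 65 = 00

[40, 199, 18, 168, 197, 175, 249, 47, 0]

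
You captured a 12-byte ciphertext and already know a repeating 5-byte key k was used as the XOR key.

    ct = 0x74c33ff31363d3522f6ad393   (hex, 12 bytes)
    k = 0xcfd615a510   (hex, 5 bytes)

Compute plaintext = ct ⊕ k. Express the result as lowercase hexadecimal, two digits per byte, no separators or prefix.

The 5-byte key repeats, so the effective keystream is cf d6 15 a5 10 cf d6 15 a5 10 cf d6.
byte 0: 74 XOR cf = bb
byte 1: c3 XOR d6 = 15
byte 2: 3f XOR 15 = 2a
byte 3: f3 XOR a5 = 56
byte 4: 13 XOR 10 = 03
byte 5: 63 XOR cf = ac
byte 6: d3 XOR d6 = 05
byte 7: 52 XOR 15 = 47
byte 8: 2f XOR a5 = 8a
byte 9: 6a XOR 10 = 7a
byte 10: d3 XOR cf = 1c
byte 11: 93 XOR d6 = 45

bb152a5603ac05478a7a1c45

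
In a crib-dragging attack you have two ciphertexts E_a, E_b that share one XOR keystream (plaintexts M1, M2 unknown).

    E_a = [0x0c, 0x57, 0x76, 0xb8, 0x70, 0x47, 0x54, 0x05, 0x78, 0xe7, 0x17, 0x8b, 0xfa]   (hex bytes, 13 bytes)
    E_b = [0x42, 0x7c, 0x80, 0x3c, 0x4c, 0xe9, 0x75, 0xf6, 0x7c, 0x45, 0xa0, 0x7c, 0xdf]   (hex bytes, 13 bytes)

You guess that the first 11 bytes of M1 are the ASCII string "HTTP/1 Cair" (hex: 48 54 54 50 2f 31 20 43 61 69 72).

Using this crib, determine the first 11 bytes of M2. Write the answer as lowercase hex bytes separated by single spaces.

06 7f a2 d4 13 9f 01 b0 65 cb c5

First, E_a ⊕ E_b = (M1 ⊕ K) ⊕ (M2 ⊕ K) = M1 ⊕ M2, so the key drops out. Then M2 = (M1 ⊕ M2) ⊕ M1 over the first 11 bytes.
byte 0: (0c xor 42) xor 48 = 4e xor 48 = 06
byte 1: (57 xor 7c) xor 54 = 2b xor 54 = 7f
byte 2: (76 xor 80) xor 54 = f6 xor 54 = a2
byte 3: (b8 xor 3c) xor 50 = 84 xor 50 = d4
byte 4: (70 xor 4c) xor 2f = 3c xor 2f = 13
byte 5: (47 xor e9) xor 31 = ae xor 31 = 9f
byte 6: (54 xor 75) xor 20 = 21 xor 20 = 01
byte 7: (05 xor f6) xor 43 = f3 xor 43 = b0
byte 8: (78 xor 7c) xor 61 = 04 xor 61 = 65
byte 9: (e7 xor 45) xor 69 = a2 xor 69 = cb
byte 10: (17 xor a0) xor 72 = b7 xor 72 = c5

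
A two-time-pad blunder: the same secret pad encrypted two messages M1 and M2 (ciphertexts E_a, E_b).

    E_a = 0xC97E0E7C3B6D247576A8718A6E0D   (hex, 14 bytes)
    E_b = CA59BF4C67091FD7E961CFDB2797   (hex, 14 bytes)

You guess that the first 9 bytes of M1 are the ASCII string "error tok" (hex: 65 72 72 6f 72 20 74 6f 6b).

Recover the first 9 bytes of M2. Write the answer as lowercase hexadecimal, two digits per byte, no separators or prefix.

6655c35f2e444fcdf4

First, E_a ⊕ E_b = (M1 ⊕ K) ⊕ (M2 ⊕ K) = M1 ⊕ M2, so the key drops out. Then M2 = (M1 ⊕ M2) ⊕ M1 over the first 9 bytes.
byte 0: (c9 ^ ca) ^ 65 = 03 ^ 65 = 66
byte 1: (7e ^ 59) ^ 72 = 27 ^ 72 = 55
byte 2: (0e ^ bf) ^ 72 = b1 ^ 72 = c3
byte 3: (7c ^ 4c) ^ 6f = 30 ^ 6f = 5f
byte 4: (3b ^ 67) ^ 72 = 5c ^ 72 = 2e
byte 5: (6d ^ 09) ^ 20 = 64 ^ 20 = 44
byte 6: (24 ^ 1f) ^ 74 = 3b ^ 74 = 4f
byte 7: (75 ^ d7) ^ 6f = a2 ^ 6f = cd
byte 8: (76 ^ e9) ^ 6b = 9f ^ 6b = f4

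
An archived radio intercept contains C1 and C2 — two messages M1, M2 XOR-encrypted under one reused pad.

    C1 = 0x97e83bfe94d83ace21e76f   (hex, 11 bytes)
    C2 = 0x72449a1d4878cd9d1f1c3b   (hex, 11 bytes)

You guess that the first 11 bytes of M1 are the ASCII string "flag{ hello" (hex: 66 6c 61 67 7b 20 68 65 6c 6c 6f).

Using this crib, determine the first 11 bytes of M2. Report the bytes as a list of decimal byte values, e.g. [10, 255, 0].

First, C1 ⊕ C2 = (M1 ⊕ K) ⊕ (M2 ⊕ K) = M1 ⊕ M2, so the key drops out. Then M2 = (M1 ⊕ M2) ⊕ M1 over the first 11 bytes.
byte 0: (97 XOR 72) XOR 66 = e5 XOR 66 = 83
byte 1: (e8 XOR 44) XOR 6c = ac XOR 6c = c0
byte 2: (3b XOR 9a) XOR 61 = a1 XOR 61 = c0
byte 3: (fe XOR 1d) XOR 67 = e3 XOR 67 = 84
byte 4: (94 XOR 48) XOR 7b = dc XOR 7b = a7
byte 5: (d8 XOR 78) XOR 20 = a0 XOR 20 = 80
byte 6: (3a XOR cd) XOR 68 = f7 XOR 68 = 9f
byte 7: (ce XOR 9d) XOR 65 = 53 XOR 65 = 36
byte 8: (21 XOR 1f) XOR 6c = 3e XOR 6c = 52
byte 9: (e7 XOR 1c) XOR 6c = fb XOR 6c = 97
byte 10: (6f XOR 3b) XOR 6f = 54 XOR 6f = 3b

[131, 192, 192, 132, 167, 128, 159, 54, 82, 151, 59]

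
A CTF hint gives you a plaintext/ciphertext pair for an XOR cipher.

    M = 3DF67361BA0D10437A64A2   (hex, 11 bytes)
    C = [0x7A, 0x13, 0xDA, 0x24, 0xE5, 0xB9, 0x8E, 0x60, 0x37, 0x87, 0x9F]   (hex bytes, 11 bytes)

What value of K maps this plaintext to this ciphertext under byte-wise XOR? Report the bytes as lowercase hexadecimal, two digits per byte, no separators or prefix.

Since C = M ⊕ K, XORing both sides with M gives K = M ⊕ C.
 61 ⊕ 122 =  71
246 ⊕  19 = 229
115 ⊕ 218 = 169
 97 ⊕  36 =  69
186 ⊕ 229 =  95
 13 ⊕ 185 = 180
 16 ⊕ 142 = 158
 67 ⊕  96 =  35
122 ⊕  55 =  77
100 ⊕ 135 = 227
162 ⊕ 159 =  61

47e5a9455fb49e234de33d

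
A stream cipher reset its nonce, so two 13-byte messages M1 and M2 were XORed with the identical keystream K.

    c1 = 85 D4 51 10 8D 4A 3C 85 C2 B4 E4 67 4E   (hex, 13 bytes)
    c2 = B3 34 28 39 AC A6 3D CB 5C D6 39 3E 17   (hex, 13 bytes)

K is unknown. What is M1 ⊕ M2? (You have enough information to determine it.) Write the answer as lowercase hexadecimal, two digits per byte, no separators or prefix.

c1 ⊕ c2 = (M1 ⊕ K) ⊕ (M2 ⊕ K) = M1 ⊕ M2 — the shared key cancels under XOR.
byte 0: 133 ⊕ 179 =  54
byte 1: 212 ⊕  52 = 224
byte 2:  81 ⊕  40 = 121
byte 3:  16 ⊕  57 =  41
byte 4: 141 ⊕ 172 =  33
byte 5:  74 ⊕ 166 = 236
byte 6:  60 ⊕  61 =   1
byte 7: 133 ⊕ 203 =  78
byte 8: 194 ⊕  92 = 158
byte 9: 180 ⊕ 214 =  98
byte 10: 228 ⊕  57 = 221
byte 11: 103 ⊕  62 =  89
byte 12:  78 ⊕  23 =  89

36e0792921ec014e9e62dd5959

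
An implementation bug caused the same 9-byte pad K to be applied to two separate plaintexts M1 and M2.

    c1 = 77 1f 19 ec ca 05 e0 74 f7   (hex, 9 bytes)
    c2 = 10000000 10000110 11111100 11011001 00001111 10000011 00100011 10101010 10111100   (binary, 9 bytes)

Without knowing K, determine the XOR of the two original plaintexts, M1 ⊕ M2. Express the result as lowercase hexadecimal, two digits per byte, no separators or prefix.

f799e535c586c3de4b

c1 ⊕ c2 = (M1 ⊕ K) ⊕ (M2 ⊕ K) = M1 ⊕ M2 — the shared key cancels under XOR.
77 xor 80 = f7
1f xor 86 = 99
19 xor fc = e5
ec xor d9 = 35
ca xor 0f = c5
05 xor 83 = 86
e0 xor 23 = c3
74 xor aa = de
f7 xor bc = 4b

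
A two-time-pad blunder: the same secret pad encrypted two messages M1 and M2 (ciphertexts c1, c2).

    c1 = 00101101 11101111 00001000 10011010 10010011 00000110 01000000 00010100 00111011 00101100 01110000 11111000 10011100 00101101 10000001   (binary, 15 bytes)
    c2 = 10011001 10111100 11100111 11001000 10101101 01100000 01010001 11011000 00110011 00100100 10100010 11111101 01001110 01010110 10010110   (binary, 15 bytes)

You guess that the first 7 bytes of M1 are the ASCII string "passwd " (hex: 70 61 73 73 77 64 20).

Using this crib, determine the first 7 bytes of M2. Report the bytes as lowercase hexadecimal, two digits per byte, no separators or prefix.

c4329c21490231

First, c1 ⊕ c2 = (M1 ⊕ K) ⊕ (M2 ⊕ K) = M1 ⊕ M2, so the key drops out. Then M2 = (M1 ⊕ M2) ⊕ M1 over the first 7 bytes.
byte 0: (2d xor 99) xor 70 = b4 xor 70 = c4
byte 1: (ef xor bc) xor 61 = 53 xor 61 = 32
byte 2: (08 xor e7) xor 73 = ef xor 73 = 9c
byte 3: (9a xor c8) xor 73 = 52 xor 73 = 21
byte 4: (93 xor ad) xor 77 = 3e xor 77 = 49
byte 5: (06 xor 60) xor 64 = 66 xor 64 = 02
byte 6: (40 xor 51) xor 20 = 11 xor 20 = 31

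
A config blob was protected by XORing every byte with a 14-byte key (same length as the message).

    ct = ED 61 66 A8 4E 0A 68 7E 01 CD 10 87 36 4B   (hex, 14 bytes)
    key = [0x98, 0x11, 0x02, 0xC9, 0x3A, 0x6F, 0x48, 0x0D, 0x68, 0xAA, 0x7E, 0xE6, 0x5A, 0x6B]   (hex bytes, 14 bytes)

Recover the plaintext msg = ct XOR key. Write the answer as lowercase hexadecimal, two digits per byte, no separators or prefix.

237 ⊕ 152 = 117
 97 ⊕  17 = 112
102 ⊕   2 = 100
168 ⊕ 201 =  97
 78 ⊕  58 = 116
 10 ⊕ 111 = 101
104 ⊕  72 =  32
126 ⊕  13 = 115
  1 ⊕ 104 = 105
205 ⊕ 170 = 103
 16 ⊕ 126 = 110
135 ⊕ 230 =  97
 54 ⊕  90 = 108
 75 ⊕ 107 =  32

757064617465207369676e616c20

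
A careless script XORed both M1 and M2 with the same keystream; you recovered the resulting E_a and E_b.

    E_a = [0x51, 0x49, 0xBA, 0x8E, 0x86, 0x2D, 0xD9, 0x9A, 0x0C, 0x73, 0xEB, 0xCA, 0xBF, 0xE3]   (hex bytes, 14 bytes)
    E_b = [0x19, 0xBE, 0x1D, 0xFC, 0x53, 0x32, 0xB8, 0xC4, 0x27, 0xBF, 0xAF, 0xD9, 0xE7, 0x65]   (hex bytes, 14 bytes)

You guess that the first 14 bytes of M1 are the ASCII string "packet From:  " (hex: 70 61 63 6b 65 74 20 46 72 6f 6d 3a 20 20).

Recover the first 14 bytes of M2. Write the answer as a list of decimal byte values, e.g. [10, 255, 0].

First, E_a ⊕ E_b = (M1 ⊕ K) ⊕ (M2 ⊕ K) = M1 ⊕ M2, so the key drops out. Then M2 = (M1 ⊕ M2) ⊕ M1 over the first 14 bytes.
byte 0: (51 ^ 19) ^ 70 = 48 ^ 70 = 38
byte 1: (49 ^ be) ^ 61 = f7 ^ 61 = 96
byte 2: (ba ^ 1d) ^ 63 = a7 ^ 63 = c4
byte 3: (8e ^ fc) ^ 6b = 72 ^ 6b = 19
byte 4: (86 ^ 53) ^ 65 = d5 ^ 65 = b0
byte 5: (2d ^ 32) ^ 74 = 1f ^ 74 = 6b
byte 6: (d9 ^ b8) ^ 20 = 61 ^ 20 = 41
byte 7: (9a ^ c4) ^ 46 = 5e ^ 46 = 18
byte 8: (0c ^ 27) ^ 72 = 2b ^ 72 = 59
byte 9: (73 ^ bf) ^ 6f = cc ^ 6f = a3
byte 10: (eb ^ af) ^ 6d = 44 ^ 6d = 29
byte 11: (ca ^ d9) ^ 3a = 13 ^ 3a = 29
byte 12: (bf ^ e7) ^ 20 = 58 ^ 20 = 78
byte 13: (e3 ^ 65) ^ 20 = 86 ^ 20 = a6

[56, 150, 196, 25, 176, 107, 65, 24, 89, 163, 41, 41, 120, 166]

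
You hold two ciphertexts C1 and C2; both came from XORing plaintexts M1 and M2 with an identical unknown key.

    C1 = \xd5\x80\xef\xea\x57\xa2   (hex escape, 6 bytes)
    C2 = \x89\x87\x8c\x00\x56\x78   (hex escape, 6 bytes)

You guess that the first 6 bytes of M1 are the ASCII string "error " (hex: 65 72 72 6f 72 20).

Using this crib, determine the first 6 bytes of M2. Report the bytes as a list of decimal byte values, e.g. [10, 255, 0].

[57, 117, 17, 133, 115, 250]

First, C1 ⊕ C2 = (M1 ⊕ K) ⊕ (M2 ⊕ K) = M1 ⊕ M2, so the key drops out. Then M2 = (M1 ⊕ M2) ⊕ M1 over the first 6 bytes.
byte 0: (d5 ^ 89) ^ 65 = 5c ^ 65 = 39
byte 1: (80 ^ 87) ^ 72 = 07 ^ 72 = 75
byte 2: (ef ^ 8c) ^ 72 = 63 ^ 72 = 11
byte 3: (ea ^ 00) ^ 6f = ea ^ 6f = 85
byte 4: (57 ^ 56) ^ 72 = 01 ^ 72 = 73
byte 5: (a2 ^ 78) ^ 20 = da ^ 20 = fa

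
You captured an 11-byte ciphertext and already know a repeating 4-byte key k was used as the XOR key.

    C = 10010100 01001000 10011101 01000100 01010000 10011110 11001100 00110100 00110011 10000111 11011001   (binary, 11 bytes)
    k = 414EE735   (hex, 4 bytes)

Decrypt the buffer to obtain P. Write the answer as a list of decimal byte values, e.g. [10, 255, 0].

The 4-byte key repeats, so the effective keystream is 41 4e e7 35 41 4e e7 35 41 4e e7.
byte 0: 94 ⊕ 41 = d5
byte 1: 48 ⊕ 4e = 06
byte 2: 9d ⊕ e7 = 7a
byte 3: 44 ⊕ 35 = 71
byte 4: 50 ⊕ 41 = 11
byte 5: 9e ⊕ 4e = d0
byte 6: cc ⊕ e7 = 2b
byte 7: 34 ⊕ 35 = 01
byte 8: 33 ⊕ 41 = 72
byte 9: 87 ⊕ 4e = c9
byte 10: d9 ⊕ e7 = 3e

[213, 6, 122, 113, 17, 208, 43, 1, 114, 201, 62]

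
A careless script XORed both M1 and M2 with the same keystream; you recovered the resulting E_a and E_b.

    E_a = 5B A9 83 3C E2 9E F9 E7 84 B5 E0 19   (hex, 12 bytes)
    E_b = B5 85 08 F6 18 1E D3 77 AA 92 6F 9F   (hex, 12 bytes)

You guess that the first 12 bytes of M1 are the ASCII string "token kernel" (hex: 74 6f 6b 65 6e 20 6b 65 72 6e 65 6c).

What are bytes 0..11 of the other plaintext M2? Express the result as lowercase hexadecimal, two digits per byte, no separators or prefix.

9a43e0af94a041f55c49eaea

First, E_a ⊕ E_b = (M1 ⊕ K) ⊕ (M2 ⊕ K) = M1 ⊕ M2, so the key drops out. Then M2 = (M1 ⊕ M2) ⊕ M1 over the first 12 bytes.
byte 0: (5b ^ b5) ^ 74 = ee ^ 74 = 9a
byte 1: (a9 ^ 85) ^ 6f = 2c ^ 6f = 43
byte 2: (83 ^ 08) ^ 6b = 8b ^ 6b = e0
byte 3: (3c ^ f6) ^ 65 = ca ^ 65 = af
byte 4: (e2 ^ 18) ^ 6e = fa ^ 6e = 94
byte 5: (9e ^ 1e) ^ 20 = 80 ^ 20 = a0
byte 6: (f9 ^ d3) ^ 6b = 2a ^ 6b = 41
byte 7: (e7 ^ 77) ^ 65 = 90 ^ 65 = f5
byte 8: (84 ^ aa) ^ 72 = 2e ^ 72 = 5c
byte 9: (b5 ^ 92) ^ 6e = 27 ^ 6e = 49
byte 10: (e0 ^ 6f) ^ 65 = 8f ^ 65 = ea
byte 11: (19 ^ 9f) ^ 6c = 86 ^ 6c = ea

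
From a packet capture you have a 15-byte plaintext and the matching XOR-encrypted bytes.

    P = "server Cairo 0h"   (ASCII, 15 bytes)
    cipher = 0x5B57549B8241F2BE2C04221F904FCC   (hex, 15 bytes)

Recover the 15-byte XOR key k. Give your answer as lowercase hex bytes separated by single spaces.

28 32 26 ed e7 33 d2 fd 4d 6d 50 70 b0 7f a4

Since cipher = P ⊕ k, XORing both sides with P gives k = P ⊕ cipher.
byte 0: 115 ⊕  91 =  40
byte 1: 101 ⊕  87 =  50
byte 2: 114 ⊕  84 =  38
byte 3: 118 ⊕ 155 = 237
byte 4: 101 ⊕ 130 = 231
byte 5: 114 ⊕  65 =  51
byte 6:  32 ⊕ 242 = 210
byte 7:  67 ⊕ 190 = 253
byte 8:  97 ⊕  44 =  77
byte 9: 105 ⊕   4 = 109
byte 10: 114 ⊕  34 =  80
byte 11: 111 ⊕  31 = 112
byte 12:  32 ⊕ 144 = 176
byte 13:  48 ⊕  79 = 127
byte 14: 104 ⊕ 204 = 164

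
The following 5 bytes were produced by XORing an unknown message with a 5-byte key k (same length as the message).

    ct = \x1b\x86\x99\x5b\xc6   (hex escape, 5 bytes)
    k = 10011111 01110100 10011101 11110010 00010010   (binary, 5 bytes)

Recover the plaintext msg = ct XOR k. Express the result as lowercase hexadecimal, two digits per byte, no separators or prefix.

84f204a9d4

00011011 ^ 10011111 = 10000100
10000110 ^ 01110100 = 11110010
10011001 ^ 10011101 = 00000100
01011011 ^ 11110010 = 10101001
11000110 ^ 00010010 = 11010100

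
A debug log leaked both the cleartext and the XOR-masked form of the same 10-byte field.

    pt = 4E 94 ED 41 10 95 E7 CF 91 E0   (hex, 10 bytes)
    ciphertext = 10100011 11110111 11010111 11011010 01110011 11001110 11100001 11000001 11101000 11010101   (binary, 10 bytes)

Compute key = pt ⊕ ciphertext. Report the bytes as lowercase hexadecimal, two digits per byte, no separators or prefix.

ed633a9b635b060e7935

Since ciphertext = pt ⊕ key, XORing both sides with pt gives key = pt ⊕ ciphertext.
 78 xor 163 = 237
148 xor 247 =  99
237 xor 215 =  58
 65 xor 218 = 155
 16 xor 115 =  99
149 xor 206 =  91
231 xor 225 =   6
207 xor 193 =  14
145 xor 232 = 121
224 xor 213 =  53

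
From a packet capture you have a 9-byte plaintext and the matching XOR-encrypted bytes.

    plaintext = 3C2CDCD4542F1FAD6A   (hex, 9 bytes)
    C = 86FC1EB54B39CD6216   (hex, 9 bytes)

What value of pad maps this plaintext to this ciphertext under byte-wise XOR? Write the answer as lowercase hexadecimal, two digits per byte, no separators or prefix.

Since C = plaintext ⊕ pad, XORing both sides with plaintext gives pad = plaintext ⊕ C.
00111100 ^ 10000110 = 10111010
00101100 ^ 11111100 = 11010000
11011100 ^ 00011110 = 11000010
11010100 ^ 10110101 = 01100001
01010100 ^ 01001011 = 00011111
00101111 ^ 00111001 = 00010110
00011111 ^ 11001101 = 11010010
10101101 ^ 01100010 = 11001111
01101010 ^ 00010110 = 01111100

bad0c2611f16d2cf7c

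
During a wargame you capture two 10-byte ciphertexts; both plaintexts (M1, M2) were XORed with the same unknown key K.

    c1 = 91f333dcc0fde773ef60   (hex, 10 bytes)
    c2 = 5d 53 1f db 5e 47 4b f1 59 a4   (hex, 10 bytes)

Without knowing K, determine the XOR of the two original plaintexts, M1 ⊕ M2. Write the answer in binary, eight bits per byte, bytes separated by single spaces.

c1 ⊕ c2 = (M1 ⊕ K) ⊕ (M2 ⊕ K) = M1 ⊕ M2 — the shared key cancels under XOR.
byte 0: 10010001 xor 01011101 = 11001100
byte 1: 11110011 xor 01010011 = 10100000
byte 2: 00110011 xor 00011111 = 00101100
byte 3: 11011100 xor 11011011 = 00000111
byte 4: 11000000 xor 01011110 = 10011110
byte 5: 11111101 xor 01000111 = 10111010
byte 6: 11100111 xor 01001011 = 10101100
byte 7: 01110011 xor 11110001 = 10000010
byte 8: 11101111 xor 01011001 = 10110110
byte 9: 01100000 xor 10100100 = 11000100

11001100 10100000 00101100 00000111 10011110 10111010 10101100 10000010 10110110 11000100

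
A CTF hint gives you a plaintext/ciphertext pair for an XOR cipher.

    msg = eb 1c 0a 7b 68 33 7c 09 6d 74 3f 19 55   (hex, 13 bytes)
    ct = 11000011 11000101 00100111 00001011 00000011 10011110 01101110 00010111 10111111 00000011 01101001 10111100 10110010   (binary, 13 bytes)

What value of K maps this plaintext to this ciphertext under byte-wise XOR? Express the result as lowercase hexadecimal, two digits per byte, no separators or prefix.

Since ct = msg ⊕ K, XORing both sides with msg gives K = msg ⊕ ct.
byte 0: eb xor c3 = 28
byte 1: 1c xor c5 = d9
byte 2: 0a xor 27 = 2d
byte 3: 7b xor 0b = 70
byte 4: 68 xor 03 = 6b
byte 5: 33 xor 9e = ad
byte 6: 7c xor 6e = 12
byte 7: 09 xor 17 = 1e
byte 8: 6d xor bf = d2
byte 9: 74 xor 03 = 77
byte 10: 3f xor 69 = 56
byte 11: 19 xor bc = a5
byte 12: 55 xor b2 = e7

28d92d706bad121ed27756a5e7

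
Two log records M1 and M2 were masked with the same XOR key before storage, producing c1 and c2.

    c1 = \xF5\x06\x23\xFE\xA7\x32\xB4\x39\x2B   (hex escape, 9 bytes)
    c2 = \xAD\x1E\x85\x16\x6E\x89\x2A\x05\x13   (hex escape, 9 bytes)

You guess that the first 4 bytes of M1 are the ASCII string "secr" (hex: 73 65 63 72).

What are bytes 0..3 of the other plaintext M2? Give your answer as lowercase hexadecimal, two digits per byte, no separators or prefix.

First, c1 ⊕ c2 = (M1 ⊕ K) ⊕ (M2 ⊕ K) = M1 ⊕ M2, so the key drops out. Then M2 = (M1 ⊕ M2) ⊕ M1 over the first 4 bytes.
byte 0: (f5 xor ad) xor 73 = 58 xor 73 = 2b
byte 1: (06 xor 1e) xor 65 = 18 xor 65 = 7d
byte 2: (23 xor 85) xor 63 = a6 xor 63 = c5
byte 3: (fe xor 16) xor 72 = e8 xor 72 = 9a

2b7dc59a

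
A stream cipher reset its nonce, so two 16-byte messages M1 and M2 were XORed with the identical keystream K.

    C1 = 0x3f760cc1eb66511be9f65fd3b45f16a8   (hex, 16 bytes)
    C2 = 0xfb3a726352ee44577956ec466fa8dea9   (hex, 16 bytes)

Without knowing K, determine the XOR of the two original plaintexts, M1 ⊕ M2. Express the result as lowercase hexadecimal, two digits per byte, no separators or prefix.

C1 ⊕ C2 = (M1 ⊕ K) ⊕ (M2 ⊕ K) = M1 ⊕ M2 — the shared key cancels under XOR.
00111111 XOR 11111011 = 11000100
01110110 XOR 00111010 = 01001100
00001100 XOR 01110010 = 01111110
11000001 XOR 01100011 = 10100010
11101011 XOR 01010010 = 10111001
01100110 XOR 11101110 = 10001000
01010001 XOR 01000100 = 00010101
00011011 XOR 01010111 = 01001100
11101001 XOR 01111001 = 10010000
11110110 XOR 01010110 = 10100000
01011111 XOR 11101100 = 10110011
11010011 XOR 01000110 = 10010101
10110100 XOR 01101111 = 11011011
01011111 XOR 10101000 = 11110111
00010110 XOR 11011110 = 11001000
10101000 XOR 10101001 = 00000001

c44c7ea2b988154c90a0b395dbf7c801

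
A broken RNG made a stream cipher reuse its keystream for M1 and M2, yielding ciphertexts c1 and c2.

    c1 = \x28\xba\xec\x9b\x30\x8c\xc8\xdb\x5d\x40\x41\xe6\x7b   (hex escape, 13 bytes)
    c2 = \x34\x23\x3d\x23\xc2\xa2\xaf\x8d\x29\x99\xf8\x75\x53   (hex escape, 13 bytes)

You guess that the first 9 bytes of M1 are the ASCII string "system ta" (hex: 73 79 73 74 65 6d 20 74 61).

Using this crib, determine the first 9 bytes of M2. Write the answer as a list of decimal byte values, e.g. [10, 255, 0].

First, c1 ⊕ c2 = (M1 ⊕ K) ⊕ (M2 ⊕ K) = M1 ⊕ M2, so the key drops out. Then M2 = (M1 ⊕ M2) ⊕ M1 over the first 9 bytes.
byte 0: (28 xor 34) xor 73 = 1c xor 73 = 6f
byte 1: (ba xor 23) xor 79 = 99 xor 79 = e0
byte 2: (ec xor 3d) xor 73 = d1 xor 73 = a2
byte 3: (9b xor 23) xor 74 = b8 xor 74 = cc
byte 4: (30 xor c2) xor 65 = f2 xor 65 = 97
byte 5: (8c xor a2) xor 6d = 2e xor 6d = 43
byte 6: (c8 xor af) xor 20 = 67 xor 20 = 47
byte 7: (db xor 8d) xor 74 = 56 xor 74 = 22
byte 8: (5d xor 29) xor 61 = 74 xor 61 = 15

[111, 224, 162, 204, 151, 67, 71, 34, 21]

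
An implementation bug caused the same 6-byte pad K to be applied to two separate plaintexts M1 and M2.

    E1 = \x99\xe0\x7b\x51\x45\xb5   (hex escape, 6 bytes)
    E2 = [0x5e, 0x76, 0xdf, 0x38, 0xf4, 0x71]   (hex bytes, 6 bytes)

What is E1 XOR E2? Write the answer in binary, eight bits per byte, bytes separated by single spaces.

11000111 10010110 10100100 01101001 10110001 11000100

E1 ⊕ E2 = (M1 ⊕ K) ⊕ (M2 ⊕ K) = M1 ⊕ M2 — the shared key cancels under XOR.
byte 0: 10011001 xor 01011110 = 11000111
byte 1: 11100000 xor 01110110 = 10010110
byte 2: 01111011 xor 11011111 = 10100100
byte 3: 01010001 xor 00111000 = 01101001
byte 4: 01000101 xor 11110100 = 10110001
byte 5: 10110101 xor 01110001 = 11000100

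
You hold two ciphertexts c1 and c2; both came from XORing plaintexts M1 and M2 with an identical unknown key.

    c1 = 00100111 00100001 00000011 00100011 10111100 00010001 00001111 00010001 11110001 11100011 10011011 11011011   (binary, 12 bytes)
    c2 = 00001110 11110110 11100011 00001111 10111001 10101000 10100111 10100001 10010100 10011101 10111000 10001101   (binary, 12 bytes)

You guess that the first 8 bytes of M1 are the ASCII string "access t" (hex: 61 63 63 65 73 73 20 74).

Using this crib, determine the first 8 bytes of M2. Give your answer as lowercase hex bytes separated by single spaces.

48 b4 83 49 76 ca 88 c4

First, c1 ⊕ c2 = (M1 ⊕ K) ⊕ (M2 ⊕ K) = M1 ⊕ M2, so the key drops out. Then M2 = (M1 ⊕ M2) ⊕ M1 over the first 8 bytes.
byte 0: (27 ^ 0e) ^ 61 = 29 ^ 61 = 48
byte 1: (21 ^ f6) ^ 63 = d7 ^ 63 = b4
byte 2: (03 ^ e3) ^ 63 = e0 ^ 63 = 83
byte 3: (23 ^ 0f) ^ 65 = 2c ^ 65 = 49
byte 4: (bc ^ b9) ^ 73 = 05 ^ 73 = 76
byte 5: (11 ^ a8) ^ 73 = b9 ^ 73 = ca
byte 6: (0f ^ a7) ^ 20 = a8 ^ 20 = 88
byte 7: (11 ^ a1) ^ 74 = b0 ^ 74 = c4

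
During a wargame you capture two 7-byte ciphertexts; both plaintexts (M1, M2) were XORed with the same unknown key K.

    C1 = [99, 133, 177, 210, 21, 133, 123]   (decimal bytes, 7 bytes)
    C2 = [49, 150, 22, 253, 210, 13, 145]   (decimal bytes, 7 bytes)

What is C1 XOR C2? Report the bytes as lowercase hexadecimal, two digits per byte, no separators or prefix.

C1 ⊕ C2 = (M1 ⊕ K) ⊕ (M2 ⊕ K) = M1 ⊕ M2 — the shared key cancels under XOR.
01100011 XOR 00110001 = 01010010
10000101 XOR 10010110 = 00010011
10110001 XOR 00010110 = 10100111
11010010 XOR 11111101 = 00101111
00010101 XOR 11010010 = 11000111
10000101 XOR 00001101 = 10001000
01111011 XOR 10010001 = 11101010

5213a72fc788ea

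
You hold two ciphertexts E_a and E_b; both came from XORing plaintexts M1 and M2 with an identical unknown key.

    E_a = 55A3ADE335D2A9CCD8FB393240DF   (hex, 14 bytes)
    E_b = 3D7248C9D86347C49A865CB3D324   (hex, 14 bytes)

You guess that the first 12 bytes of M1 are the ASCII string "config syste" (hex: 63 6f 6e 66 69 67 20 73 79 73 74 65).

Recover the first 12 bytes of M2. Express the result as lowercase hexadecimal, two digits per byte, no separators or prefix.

0bbe8b4c84d6ce7b3b0e11e4

First, E_a ⊕ E_b = (M1 ⊕ K) ⊕ (M2 ⊕ K) = M1 ⊕ M2, so the key drops out. Then M2 = (M1 ⊕ M2) ⊕ M1 over the first 12 bytes.
byte 0: (55 ^ 3d) ^ 63 = 68 ^ 63 = 0b
byte 1: (a3 ^ 72) ^ 6f = d1 ^ 6f = be
byte 2: (ad ^ 48) ^ 6e = e5 ^ 6e = 8b
byte 3: (e3 ^ c9) ^ 66 = 2a ^ 66 = 4c
byte 4: (35 ^ d8) ^ 69 = ed ^ 69 = 84
byte 5: (d2 ^ 63) ^ 67 = b1 ^ 67 = d6
byte 6: (a9 ^ 47) ^ 20 = ee ^ 20 = ce
byte 7: (cc ^ c4) ^ 73 = 08 ^ 73 = 7b
byte 8: (d8 ^ 9a) ^ 79 = 42 ^ 79 = 3b
byte 9: (fb ^ 86) ^ 73 = 7d ^ 73 = 0e
byte 10: (39 ^ 5c) ^ 74 = 65 ^ 74 = 11
byte 11: (32 ^ b3) ^ 65 = 81 ^ 65 = e4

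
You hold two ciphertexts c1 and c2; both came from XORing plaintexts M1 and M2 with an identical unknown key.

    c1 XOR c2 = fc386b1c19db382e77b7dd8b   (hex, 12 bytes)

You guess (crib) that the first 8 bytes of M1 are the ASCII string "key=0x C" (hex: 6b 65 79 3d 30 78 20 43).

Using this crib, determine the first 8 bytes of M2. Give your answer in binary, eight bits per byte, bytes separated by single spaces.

10010111 01011101 00010010 00100001 00101001 10100011 00011000 01101101

Since c1 ⊕ c2 = M1 ⊕ M2, XORing with the guessed M1 bytes yields the corresponding M2 bytes: M2 = (c1 ⊕ c2) ⊕ M1.
11111100 ⊕ 01101011 = 10010111
00111000 ⊕ 01100101 = 01011101
01101011 ⊕ 01111001 = 00010010
00011100 ⊕ 00111101 = 00100001
00011001 ⊕ 00110000 = 00101001
11011011 ⊕ 01111000 = 10100011
00111000 ⊕ 00100000 = 00011000
00101110 ⊕ 01000011 = 01101101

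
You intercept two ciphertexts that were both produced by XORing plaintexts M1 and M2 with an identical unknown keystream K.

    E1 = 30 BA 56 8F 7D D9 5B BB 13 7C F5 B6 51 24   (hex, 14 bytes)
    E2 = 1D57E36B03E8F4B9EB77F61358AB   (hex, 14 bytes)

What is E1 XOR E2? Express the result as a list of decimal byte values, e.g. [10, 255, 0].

[45, 237, 181, 228, 126, 49, 175, 2, 248, 11, 3, 165, 9, 143]

E1 ⊕ E2 = (M1 ⊕ K) ⊕ (M2 ⊕ K) = M1 ⊕ M2 — the shared key cancels under XOR.
30 ⊕ 1d = 2d
ba ⊕ 57 = ed
56 ⊕ e3 = b5
8f ⊕ 6b = e4
7d ⊕ 03 = 7e
d9 ⊕ e8 = 31
5b ⊕ f4 = af
bb ⊕ b9 = 02
13 ⊕ eb = f8
7c ⊕ 77 = 0b
f5 ⊕ f6 = 03
b6 ⊕ 13 = a5
51 ⊕ 58 = 09
24 ⊕ ab = 8f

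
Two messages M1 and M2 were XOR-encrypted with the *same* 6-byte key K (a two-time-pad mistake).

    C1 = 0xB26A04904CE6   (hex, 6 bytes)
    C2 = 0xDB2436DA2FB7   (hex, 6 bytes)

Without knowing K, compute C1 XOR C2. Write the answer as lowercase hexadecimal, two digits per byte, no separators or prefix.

694e324a6351

C1 ⊕ C2 = (M1 ⊕ K) ⊕ (M2 ⊕ K) = M1 ⊕ M2 — the shared key cancels under XOR.
byte 0: b2 ⊕ db = 69
byte 1: 6a ⊕ 24 = 4e
byte 2: 04 ⊕ 36 = 32
byte 3: 90 ⊕ da = 4a
byte 4: 4c ⊕ 2f = 63
byte 5: e6 ⊕ b7 = 51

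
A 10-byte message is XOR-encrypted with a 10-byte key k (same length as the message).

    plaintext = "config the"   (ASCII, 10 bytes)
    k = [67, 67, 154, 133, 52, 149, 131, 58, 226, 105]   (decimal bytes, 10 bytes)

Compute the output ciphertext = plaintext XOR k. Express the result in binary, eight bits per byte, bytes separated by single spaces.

00100000 00101100 11110100 11100011 01011101 11110010 10100011 01001110 10001010 00001100

XOR is its own inverse, so applying the key byte-wise gives the result directly.
63 ^ 43 = 20
6f ^ 43 = 2c
6e ^ 9a = f4
66 ^ 85 = e3
69 ^ 34 = 5d
67 ^ 95 = f2
20 ^ 83 = a3
74 ^ 3a = 4e
68 ^ e2 = 8a
65 ^ 69 = 0c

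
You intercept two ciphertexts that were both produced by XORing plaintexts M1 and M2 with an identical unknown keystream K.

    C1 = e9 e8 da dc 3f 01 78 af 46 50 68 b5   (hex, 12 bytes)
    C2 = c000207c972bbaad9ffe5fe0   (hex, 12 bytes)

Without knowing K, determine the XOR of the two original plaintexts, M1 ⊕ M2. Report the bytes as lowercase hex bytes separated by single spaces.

C1 ⊕ C2 = (M1 ⊕ K) ⊕ (M2 ⊕ K) = M1 ⊕ M2 — the shared key cancels under XOR.
233 xor 192 =  41
232 xor   0 = 232
218 xor  32 = 250
220 xor 124 = 160
 63 xor 151 = 168
  1 xor  43 =  42
120 xor 186 = 194
175 xor 173 =   2
 70 xor 159 = 217
 80 xor 254 = 174
104 xor  95 =  55
181 xor 224 =  85

29 e8 fa a0 a8 2a c2 02 d9 ae 37 55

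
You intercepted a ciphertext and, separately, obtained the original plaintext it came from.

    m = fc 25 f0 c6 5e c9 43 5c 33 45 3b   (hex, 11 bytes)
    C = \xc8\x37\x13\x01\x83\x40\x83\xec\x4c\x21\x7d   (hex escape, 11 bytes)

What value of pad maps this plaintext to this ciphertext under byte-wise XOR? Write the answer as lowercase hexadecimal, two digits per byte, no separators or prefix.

Since C = m ⊕ pad, XORing both sides with m gives pad = m ⊕ C.
fc xor c8 = 34
25 xor 37 = 12
f0 xor 13 = e3
c6 xor 01 = c7
5e xor 83 = dd
c9 xor 40 = 89
43 xor 83 = c0
5c xor ec = b0
33 xor 4c = 7f
45 xor 21 = 64
3b xor 7d = 46

3412e3c7dd89c0b07f6446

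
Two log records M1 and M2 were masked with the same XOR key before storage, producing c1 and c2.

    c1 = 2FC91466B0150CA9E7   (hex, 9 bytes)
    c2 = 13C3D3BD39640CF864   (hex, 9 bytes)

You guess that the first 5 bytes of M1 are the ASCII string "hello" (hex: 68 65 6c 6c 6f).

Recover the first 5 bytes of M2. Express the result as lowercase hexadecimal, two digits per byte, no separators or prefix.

First, c1 ⊕ c2 = (M1 ⊕ K) ⊕ (M2 ⊕ K) = M1 ⊕ M2, so the key drops out. Then M2 = (M1 ⊕ M2) ⊕ M1 over the first 5 bytes.
byte 0: (2f xor 13) xor 68 = 3c xor 68 = 54
byte 1: (c9 xor c3) xor 65 = 0a xor 65 = 6f
byte 2: (14 xor d3) xor 6c = c7 xor 6c = ab
byte 3: (66 xor bd) xor 6c = db xor 6c = b7
byte 4: (b0 xor 39) xor 6f = 89 xor 6f = e6

546fabb7e6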